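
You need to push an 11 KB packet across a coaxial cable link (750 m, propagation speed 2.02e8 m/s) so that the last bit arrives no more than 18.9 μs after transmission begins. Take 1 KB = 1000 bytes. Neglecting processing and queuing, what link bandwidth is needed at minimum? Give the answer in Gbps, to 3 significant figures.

L = 88000 bits.
Propagation delay = 750 / 202000000 = 3.71287 μs.
Transmission budget = 18.9 − 3.71287 = 15.1871 μs.
R ≥ L / t_tx = 88000 bits / 1.51871e-05 s = 5.79 Gbps.

5.79 Gbps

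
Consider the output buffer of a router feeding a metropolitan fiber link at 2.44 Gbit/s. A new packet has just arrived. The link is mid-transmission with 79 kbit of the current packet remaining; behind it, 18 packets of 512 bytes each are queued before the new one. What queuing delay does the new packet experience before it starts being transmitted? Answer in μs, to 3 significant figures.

62.6 μs

Each queued packet: L/R = 4096/2440000000 = 1.67869 μs.
18 queued → 30.2164 μs.
Plus remaining 79000 bits of current packet: 32.377 μs.
Queuing delay = 62.6 μs.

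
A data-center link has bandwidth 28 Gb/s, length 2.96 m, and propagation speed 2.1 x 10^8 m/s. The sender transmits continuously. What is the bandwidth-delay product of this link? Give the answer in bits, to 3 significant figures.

Propagation delay = 2.96 / 210000000 = 1.40952e-08 s.
BDP = R × t_prop = 28000000000 × 1.40952e-08 = 394.667 bits.

395 bits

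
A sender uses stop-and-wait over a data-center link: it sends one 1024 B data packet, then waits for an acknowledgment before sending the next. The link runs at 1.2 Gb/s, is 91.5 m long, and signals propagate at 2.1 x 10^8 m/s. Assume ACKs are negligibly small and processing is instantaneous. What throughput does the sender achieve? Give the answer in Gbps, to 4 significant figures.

t_tx = L/R = 8192/1200000000 = 6.82667e-06 s.
t_prop = 91.5/210000000 = 4.35714e-07 s; RTT = 8.71429e-07 s.
Cycle = t_tx + RTT = 7.6981e-06 s.
Throughput = L / cycle = 8192 / 7.6981e-06 = 1.064 Gbps.

1.064 Gbps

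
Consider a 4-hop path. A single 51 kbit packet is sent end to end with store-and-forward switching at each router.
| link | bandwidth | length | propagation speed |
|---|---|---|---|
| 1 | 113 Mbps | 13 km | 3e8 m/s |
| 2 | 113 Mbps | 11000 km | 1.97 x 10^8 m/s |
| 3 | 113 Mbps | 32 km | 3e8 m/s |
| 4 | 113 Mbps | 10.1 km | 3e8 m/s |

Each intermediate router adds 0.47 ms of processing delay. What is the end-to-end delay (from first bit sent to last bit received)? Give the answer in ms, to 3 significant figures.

59.2 ms

L = 51000 bits.
Transmission delay per hop = L/R = 51000/113000000 = 0.451327 ms; 4 hops → 1.80531 ms.
Propagation delays (d/s per hop): 0.0433333, 55.8376, 0.106667, 0.0336667 ms; sum = 56.0212 ms.
Processing at 3 router(s): 3 × 0.47 ms = 1.41 ms.
End-to-end = 59.2 ms.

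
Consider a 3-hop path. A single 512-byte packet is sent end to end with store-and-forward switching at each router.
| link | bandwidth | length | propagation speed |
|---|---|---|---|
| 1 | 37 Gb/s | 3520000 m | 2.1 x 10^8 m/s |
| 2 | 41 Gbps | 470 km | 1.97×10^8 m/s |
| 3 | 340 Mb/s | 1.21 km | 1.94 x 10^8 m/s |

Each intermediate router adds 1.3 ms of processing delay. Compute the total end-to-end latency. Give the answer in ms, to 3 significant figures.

21.8 ms

L = 512 × 8 = 4096 bits.
Transmission delays (L/R per hop): 0.000110703, 9.99024e-05, 0.0120471 ms; sum = 0.0122577 ms.
Propagation delays (d/s per hop): 16.7619, 2.38579, 0.00623711 ms; sum = 19.1539 ms.
Processing at 2 router(s): 2 × 1.3 ms = 2.6 ms.
End-to-end = 21.8 ms.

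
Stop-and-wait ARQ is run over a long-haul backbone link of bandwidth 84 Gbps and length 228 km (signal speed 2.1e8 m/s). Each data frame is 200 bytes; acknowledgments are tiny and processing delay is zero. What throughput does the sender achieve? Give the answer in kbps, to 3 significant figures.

t_tx = L/R = 1600/84000000000 = 1.90476e-08 s.
t_prop = 228000/210000000 = 0.00108571 s; RTT = 0.00217143 s.
Cycle = t_tx + RTT = 0.00217145 s.
Throughput = L / cycle = 1600 / 0.00217145 = 737 kbps.

737 kbps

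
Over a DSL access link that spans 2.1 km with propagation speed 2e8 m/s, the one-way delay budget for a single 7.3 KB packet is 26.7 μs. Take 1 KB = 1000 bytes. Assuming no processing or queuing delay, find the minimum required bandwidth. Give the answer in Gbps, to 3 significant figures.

L = 58400 bits.
Propagation delay = 2100 / 200000000 = 10.5 μs.
Transmission budget = 26.7 − 10.5 = 16.2 μs.
R ≥ L / t_tx = 58400 bits / 1.62e-05 s = 3.60 Gbps.

3.60 Gbps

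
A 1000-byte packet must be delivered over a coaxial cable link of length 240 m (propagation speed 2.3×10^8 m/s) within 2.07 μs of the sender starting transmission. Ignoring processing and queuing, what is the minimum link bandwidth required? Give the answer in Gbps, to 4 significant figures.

7.793 Gbps

L = 8000 bits.
Propagation delay = 240 / 2.3e+08 = 1.04348 μs.
Transmission budget = 2.07 − 1.04348 = 1.02652 μs.
R ≥ L / t_tx = 8000 bits / 1.02652e-06 s = 7.793 Gbps.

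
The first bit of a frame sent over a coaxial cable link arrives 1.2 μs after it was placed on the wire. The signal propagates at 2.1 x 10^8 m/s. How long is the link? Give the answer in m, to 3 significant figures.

252 m

d = s × t_prop = 210000000 × 1.2e-06 = 252 m.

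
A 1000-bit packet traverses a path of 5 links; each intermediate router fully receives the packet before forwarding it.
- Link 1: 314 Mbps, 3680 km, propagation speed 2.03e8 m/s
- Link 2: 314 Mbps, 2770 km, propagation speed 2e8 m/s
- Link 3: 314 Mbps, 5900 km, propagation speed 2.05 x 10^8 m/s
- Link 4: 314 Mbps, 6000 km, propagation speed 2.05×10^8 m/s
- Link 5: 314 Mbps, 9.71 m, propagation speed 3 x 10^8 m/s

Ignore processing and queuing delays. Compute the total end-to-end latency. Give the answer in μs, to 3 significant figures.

90000 μs

Transmission delay per hop = L/R = 1000/314000000 = 3.18471 μs; 5 hops → 15.9236 μs.
Propagation delays (d/s per hop): 18128.1, 13850, 28780.5, 29268.3, 0.0323667 μs; sum = 90026.9 μs.
End-to-end = 90000 μs.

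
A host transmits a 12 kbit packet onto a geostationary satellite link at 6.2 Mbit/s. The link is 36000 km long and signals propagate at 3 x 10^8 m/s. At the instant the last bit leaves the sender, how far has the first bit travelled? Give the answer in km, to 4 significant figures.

t_tx = L/R = 12000/6200000 = 0.00193548 s.
Distance = s × t_tx = 300000000 × 0.00193548 = 580.6 km.

580.6 km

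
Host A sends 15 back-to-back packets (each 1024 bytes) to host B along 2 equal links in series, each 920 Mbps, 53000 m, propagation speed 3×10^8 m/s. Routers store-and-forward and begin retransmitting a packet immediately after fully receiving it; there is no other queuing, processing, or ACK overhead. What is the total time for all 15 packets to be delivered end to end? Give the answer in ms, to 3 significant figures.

0.496 ms

Per-hop transmission t_tx = L/R = 8192/920000000 = 0.00890435 ms.
Per-hop propagation t_prop = 53000/300000000 = 0.176667 ms.
Pipeline fill: first packet needs 2·t_tx to clear all hops; remaining 14 packets each add one t_tx.
Total = (2+15-1)·t_tx + 2·t_prop = 16·0.00890435 + 2·0.176667 = 0.496 ms.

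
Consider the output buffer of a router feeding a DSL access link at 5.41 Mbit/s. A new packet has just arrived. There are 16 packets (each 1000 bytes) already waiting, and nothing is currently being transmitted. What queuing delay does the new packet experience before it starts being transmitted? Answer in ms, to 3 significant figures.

23.7 ms

Each queued packet: L/R = 8000/5410000 = 1.47874 ms.
16 queued → 23.6599 ms.
Queuing delay = 23.7 ms.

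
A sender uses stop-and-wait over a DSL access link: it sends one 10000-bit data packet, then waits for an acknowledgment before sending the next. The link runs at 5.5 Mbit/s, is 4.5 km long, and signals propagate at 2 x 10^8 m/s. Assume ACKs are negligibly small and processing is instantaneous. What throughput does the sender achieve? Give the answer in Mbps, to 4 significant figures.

t_tx = L/R = 10000/5500000 = 0.00181818 s.
t_prop = 4500/200000000 = 2.25e-05 s; RTT = 4.5e-05 s.
Cycle = t_tx + RTT = 0.00186318 s.
Throughput = L / cycle = 10000 / 0.00186318 = 5.367 Mbps.

5.367 Mbps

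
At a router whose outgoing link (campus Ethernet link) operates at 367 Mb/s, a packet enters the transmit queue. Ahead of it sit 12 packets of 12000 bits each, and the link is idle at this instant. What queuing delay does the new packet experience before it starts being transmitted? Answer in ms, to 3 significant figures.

0.392 ms

Each queued packet: L/R = 12000/367000000 = 0.0326975 ms.
12 queued → 0.392371 ms.
Queuing delay = 0.392 ms.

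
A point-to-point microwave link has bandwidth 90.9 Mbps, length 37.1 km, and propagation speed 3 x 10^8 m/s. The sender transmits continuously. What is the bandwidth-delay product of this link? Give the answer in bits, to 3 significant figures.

11200 bits

Propagation delay = 37100 / 300000000 = 0.000123667 s.
BDP = R × t_prop = 90900000 × 0.000123667 = 11241.3 bits.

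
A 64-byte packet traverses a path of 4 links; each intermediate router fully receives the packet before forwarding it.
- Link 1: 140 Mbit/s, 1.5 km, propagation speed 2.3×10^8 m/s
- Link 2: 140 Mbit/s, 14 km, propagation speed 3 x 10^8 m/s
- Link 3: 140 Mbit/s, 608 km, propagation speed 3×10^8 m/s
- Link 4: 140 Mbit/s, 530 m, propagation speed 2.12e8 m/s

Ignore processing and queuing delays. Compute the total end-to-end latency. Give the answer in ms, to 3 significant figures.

2.10 ms

L = 64 × 8 = 512 bits.
Transmission delay per hop = L/R = 512/140000000 = 0.00365714 ms; 4 hops → 0.0146286 ms.
Propagation delays (d/s per hop): 0.00652174, 0.0466667, 2.02667, 0.0025 ms; sum = 2.08236 ms.
End-to-end = 2.10 ms.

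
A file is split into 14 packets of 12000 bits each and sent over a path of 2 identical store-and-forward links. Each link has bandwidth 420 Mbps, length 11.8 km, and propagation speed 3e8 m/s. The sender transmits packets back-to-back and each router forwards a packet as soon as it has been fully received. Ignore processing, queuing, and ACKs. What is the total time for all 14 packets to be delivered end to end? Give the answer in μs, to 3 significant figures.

Per-hop transmission t_tx = L/R = 12000/420000000 = 28.5714 μs.
Per-hop propagation t_prop = 11800/300000000 = 39.3333 μs.
Pipeline fill: first packet needs 2·t_tx to clear all hops; remaining 13 packets each add one t_tx.
Total = (2+14-1)·t_tx + 2·t_prop = 15·28.5714 + 2·39.3333 = 507 μs.

507 μs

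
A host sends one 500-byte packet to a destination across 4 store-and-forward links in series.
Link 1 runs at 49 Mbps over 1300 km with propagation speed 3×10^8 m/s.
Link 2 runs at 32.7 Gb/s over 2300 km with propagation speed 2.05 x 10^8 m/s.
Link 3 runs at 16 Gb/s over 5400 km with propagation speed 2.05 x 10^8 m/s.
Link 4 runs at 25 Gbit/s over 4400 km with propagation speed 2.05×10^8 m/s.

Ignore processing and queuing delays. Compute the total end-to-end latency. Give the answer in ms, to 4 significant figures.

L = 500 × 8 = 4000 bits.
Transmission delays (L/R per hop): 0.0816327, 0.000122324, 0.00025, 0.00016 ms; sum = 0.082165 ms.
Propagation delays (d/s per hop): 4.33333, 11.2195, 26.3415, 21.4634 ms; sum = 63.3577 ms.
End-to-end = 63.44 ms.

63.44 ms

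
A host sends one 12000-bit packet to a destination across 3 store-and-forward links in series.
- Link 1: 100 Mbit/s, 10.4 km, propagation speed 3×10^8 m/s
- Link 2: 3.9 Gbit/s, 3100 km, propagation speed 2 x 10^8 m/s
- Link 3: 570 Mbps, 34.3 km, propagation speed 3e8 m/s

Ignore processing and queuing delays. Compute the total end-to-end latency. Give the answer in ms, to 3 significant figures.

Transmission delays (L/R per hop): 0.12, 0.00307692, 0.0210526 ms; sum = 0.14413 ms.
Propagation delays (d/s per hop): 0.0346667, 15.5, 0.114333 ms; sum = 15.649 ms.
End-to-end = 15.8 ms.

15.8 ms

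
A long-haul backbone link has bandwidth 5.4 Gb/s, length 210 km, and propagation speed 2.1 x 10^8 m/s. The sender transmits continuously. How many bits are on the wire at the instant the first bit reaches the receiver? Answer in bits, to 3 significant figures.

Propagation delay = 210000 / 210000000 = 0.001 s.
BDP = R × t_prop = 5400000000 × 0.001 = 5400000 bits.

5400000 bits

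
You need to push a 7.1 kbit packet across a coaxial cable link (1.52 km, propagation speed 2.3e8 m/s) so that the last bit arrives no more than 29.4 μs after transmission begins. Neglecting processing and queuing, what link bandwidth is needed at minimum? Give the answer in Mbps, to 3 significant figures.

312 Mbps

Propagation delay = 1520 / 2.3e+08 = 6.6087 μs.
Transmission budget = 29.4 − 6.6087 = 22.7913 μs.
R ≥ L / t_tx = 7100 bits / 2.27913e-05 s = 312 Mbps.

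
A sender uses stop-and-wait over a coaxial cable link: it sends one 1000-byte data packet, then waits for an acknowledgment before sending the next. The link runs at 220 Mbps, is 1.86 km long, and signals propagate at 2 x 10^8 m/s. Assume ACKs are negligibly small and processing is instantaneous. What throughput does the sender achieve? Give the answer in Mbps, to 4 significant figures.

t_tx = L/R = 8000/220000000 = 3.63636e-05 s.
t_prop = 1860/200000000 = 9.3e-06 s; RTT = 1.86e-05 s.
Cycle = t_tx + RTT = 5.49636e-05 s.
Throughput = L / cycle = 8000 / 5.49636e-05 = 145.6 Mbps.

145.6 Mbps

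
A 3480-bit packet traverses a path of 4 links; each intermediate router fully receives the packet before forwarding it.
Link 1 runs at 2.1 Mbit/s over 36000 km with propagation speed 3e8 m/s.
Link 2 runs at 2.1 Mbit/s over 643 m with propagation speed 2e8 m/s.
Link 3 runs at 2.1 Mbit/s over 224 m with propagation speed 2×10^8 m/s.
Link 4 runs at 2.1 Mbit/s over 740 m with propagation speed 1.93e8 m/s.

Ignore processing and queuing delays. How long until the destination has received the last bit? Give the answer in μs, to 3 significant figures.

127000 μs

Transmission delay per hop = L/R = 3480/2100000 = 1657.14 μs; 4 hops → 6628.57 μs.
Propagation delays (d/s per hop): 120000, 3.215, 1.12, 3.8342 μs; sum = 120008 μs.
End-to-end = 127000 μs.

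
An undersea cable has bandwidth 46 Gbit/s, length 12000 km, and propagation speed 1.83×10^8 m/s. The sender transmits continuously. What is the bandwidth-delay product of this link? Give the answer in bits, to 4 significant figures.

Propagation delay = 12000000 / 183000000 = 0.0655738 s.
BDP = R × t_prop = 46000000000 × 0.0655738 = 3016390000 bits.

3016000000 bits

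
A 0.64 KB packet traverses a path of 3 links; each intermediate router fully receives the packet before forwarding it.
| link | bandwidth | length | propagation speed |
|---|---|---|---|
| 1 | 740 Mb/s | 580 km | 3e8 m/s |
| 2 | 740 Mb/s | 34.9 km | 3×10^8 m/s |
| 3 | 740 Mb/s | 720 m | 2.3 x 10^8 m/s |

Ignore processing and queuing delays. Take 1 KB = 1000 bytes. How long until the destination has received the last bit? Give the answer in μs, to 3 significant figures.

L = 5120 bits.
Transmission delay per hop = L/R = 5120/740000000 = 6.91892 μs; 3 hops → 20.7568 μs.
Propagation delays (d/s per hop): 1933.33, 116.333, 3.13043 μs; sum = 2052.8 μs.
End-to-end = 2070 μs.

2070 μs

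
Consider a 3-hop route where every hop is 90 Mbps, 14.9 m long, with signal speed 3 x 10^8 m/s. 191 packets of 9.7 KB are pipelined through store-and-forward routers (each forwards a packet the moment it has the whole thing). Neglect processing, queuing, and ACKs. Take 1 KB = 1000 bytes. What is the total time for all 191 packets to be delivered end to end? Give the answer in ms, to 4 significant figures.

166.4 ms

Per-hop transmission t_tx = L/R = 77600/90000000 = 0.862222 ms.
Per-hop propagation t_prop = 14.9/300000000 = 4.96667e-05 ms.
Pipeline fill: first packet needs 3·t_tx to clear all hops; remaining 190 packets each add one t_tx.
Total = (3+191-1)·t_tx + 3·t_prop = 193·0.862222 + 3·4.96667e-05 = 166.4 ms.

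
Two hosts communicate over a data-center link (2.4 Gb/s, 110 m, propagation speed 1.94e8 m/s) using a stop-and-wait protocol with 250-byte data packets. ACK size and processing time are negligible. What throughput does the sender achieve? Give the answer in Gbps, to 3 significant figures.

1.02 Gbps

t_tx = L/R = 2000/2400000000 = 8.33333e-07 s.
t_prop = 110/194000000 = 5.6701e-07 s; RTT = 1.13402e-06 s.
Cycle = t_tx + RTT = 1.96735e-06 s.
Throughput = L / cycle = 2000 / 1.96735e-06 = 1.02 Gbps.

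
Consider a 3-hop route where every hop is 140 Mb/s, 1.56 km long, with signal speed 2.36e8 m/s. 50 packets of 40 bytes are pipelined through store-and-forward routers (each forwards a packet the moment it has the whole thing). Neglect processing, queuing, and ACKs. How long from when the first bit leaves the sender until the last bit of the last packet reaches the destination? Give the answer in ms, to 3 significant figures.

0.139 ms

Per-hop transmission t_tx = L/R = 320/140000000 = 0.00228571 ms.
Per-hop propagation t_prop = 1560/236000000 = 0.00661017 ms.
Pipeline fill: first packet needs 3·t_tx to clear all hops; remaining 49 packets each add one t_tx.
Total = (3+50-1)·t_tx + 3·t_prop = 52·0.00228571 + 3·0.00661017 = 0.139 ms.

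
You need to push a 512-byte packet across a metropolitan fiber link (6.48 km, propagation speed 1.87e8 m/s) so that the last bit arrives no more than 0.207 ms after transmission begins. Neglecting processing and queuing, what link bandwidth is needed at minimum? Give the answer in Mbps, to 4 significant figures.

L = 4096 bits.
Propagation delay = 6480 / 187000000 = 0.0346524 ms.
Transmission budget = 0.207 − 0.0346524 = 0.172348 ms.
R ≥ L / t_tx = 4096 bits / 0.000172348 s = 23.77 Mbps.

23.77 Mbps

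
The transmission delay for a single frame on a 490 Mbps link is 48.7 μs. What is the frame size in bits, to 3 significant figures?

23900 bits

L = R × t_tx = 490000000 b/s × 4.87e-05 s = 23863 bits.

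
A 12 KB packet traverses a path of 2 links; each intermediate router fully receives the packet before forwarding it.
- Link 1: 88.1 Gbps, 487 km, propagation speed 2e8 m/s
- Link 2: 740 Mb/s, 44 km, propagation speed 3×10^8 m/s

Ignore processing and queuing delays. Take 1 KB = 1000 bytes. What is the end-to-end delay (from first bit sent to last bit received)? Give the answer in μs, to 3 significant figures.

L = 96000 bits.
Transmission delays (L/R per hop): 1.08967, 129.73 μs; sum = 130.819 μs.
Propagation delays (d/s per hop): 2435, 146.667 μs; sum = 2581.67 μs.
End-to-end = 2710 μs.

2710 μs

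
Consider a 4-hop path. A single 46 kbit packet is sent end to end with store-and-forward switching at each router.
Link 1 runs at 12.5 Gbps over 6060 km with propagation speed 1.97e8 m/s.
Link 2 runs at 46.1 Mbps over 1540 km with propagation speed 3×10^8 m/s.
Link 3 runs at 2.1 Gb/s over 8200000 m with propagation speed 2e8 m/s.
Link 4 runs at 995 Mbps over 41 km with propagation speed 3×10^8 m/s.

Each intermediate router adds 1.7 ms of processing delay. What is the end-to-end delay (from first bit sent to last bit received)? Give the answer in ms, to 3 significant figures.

L = 46000 bits.
Transmission delays (L/R per hop): 0.00368, 0.997831, 0.0219048, 0.0462312 ms; sum = 1.06965 ms.
Propagation delays (d/s per hop): 30.7614, 5.13333, 41, 0.136667 ms; sum = 77.0314 ms.
Processing at 3 router(s): 3 × 1.7 ms = 5.1 ms.
End-to-end = 83.2 ms.

83.2 ms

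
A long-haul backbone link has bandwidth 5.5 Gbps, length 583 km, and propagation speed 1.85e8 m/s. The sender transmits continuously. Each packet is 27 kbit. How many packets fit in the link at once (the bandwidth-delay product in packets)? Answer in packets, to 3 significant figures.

642 packets

Propagation delay = 583000 / 185000000 = 0.00315135 s.
BDP = R × t_prop = 5500000000 × 0.00315135 = 17332400 bits.
In packets of 27000 bits: 642 packets.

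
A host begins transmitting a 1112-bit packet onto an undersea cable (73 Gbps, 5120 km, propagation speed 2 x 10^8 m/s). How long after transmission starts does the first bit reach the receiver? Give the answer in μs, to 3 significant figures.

25600 μs

First bit experiences only propagation delay: d/s = 5120000/200000000 = 25600 μs.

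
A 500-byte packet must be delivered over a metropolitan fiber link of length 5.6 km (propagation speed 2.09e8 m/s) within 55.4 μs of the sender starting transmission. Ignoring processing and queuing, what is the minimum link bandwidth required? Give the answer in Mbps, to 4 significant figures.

139.8 Mbps

L = 4000 bits.
Propagation delay = 5600 / 209000000 = 26.7943 μs.
Transmission budget = 55.4 − 26.7943 = 28.6057 μs.
R ≥ L / t_tx = 4000 bits / 2.86057e-05 s = 139.8 Mbps.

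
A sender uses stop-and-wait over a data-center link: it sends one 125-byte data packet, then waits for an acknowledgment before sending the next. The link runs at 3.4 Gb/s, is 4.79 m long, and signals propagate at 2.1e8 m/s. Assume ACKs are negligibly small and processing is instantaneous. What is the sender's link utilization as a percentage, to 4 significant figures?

t_tx = L/R = 1000/3400000000 = 2.94118e-07 s.
t_prop = 4.79/210000000 = 2.28095e-08 s; RTT = 4.5619e-08 s.
Cycle = t_tx + RTT = 3.39737e-07 s.
Utilization = t_tx / cycle = 2.94118e-07/3.39737e-07 = 86.57 %.

86.57 %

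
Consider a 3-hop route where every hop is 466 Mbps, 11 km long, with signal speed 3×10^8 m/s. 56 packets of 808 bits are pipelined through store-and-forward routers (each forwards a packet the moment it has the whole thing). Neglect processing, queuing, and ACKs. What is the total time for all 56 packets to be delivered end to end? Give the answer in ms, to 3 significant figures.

0.211 ms

Per-hop transmission t_tx = L/R = 808/466000000 = 0.00173391 ms.
Per-hop propagation t_prop = 11000/300000000 = 0.0366667 ms.
Pipeline fill: first packet needs 3·t_tx to clear all hops; remaining 55 packets each add one t_tx.
Total = (3+56-1)·t_tx + 3·t_prop = 58·0.00173391 + 3·0.0366667 = 0.211 ms.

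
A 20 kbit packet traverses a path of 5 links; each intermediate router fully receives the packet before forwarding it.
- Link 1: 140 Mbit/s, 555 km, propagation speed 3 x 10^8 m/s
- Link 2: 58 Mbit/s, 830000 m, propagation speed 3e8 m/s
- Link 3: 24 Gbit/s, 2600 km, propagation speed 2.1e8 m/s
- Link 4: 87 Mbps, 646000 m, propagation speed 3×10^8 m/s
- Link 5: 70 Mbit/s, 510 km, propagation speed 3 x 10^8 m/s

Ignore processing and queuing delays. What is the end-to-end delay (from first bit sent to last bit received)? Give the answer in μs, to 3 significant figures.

21900 μs

L = 20000 bits.
Transmission delays (L/R per hop): 142.857, 344.828, 0.833333, 229.885, 285.714 μs; sum = 1004.12 μs.
Propagation delays (d/s per hop): 1850, 2766.67, 12381, 2153.33, 1700 μs; sum = 20851 μs.
End-to-end = 21900 μs.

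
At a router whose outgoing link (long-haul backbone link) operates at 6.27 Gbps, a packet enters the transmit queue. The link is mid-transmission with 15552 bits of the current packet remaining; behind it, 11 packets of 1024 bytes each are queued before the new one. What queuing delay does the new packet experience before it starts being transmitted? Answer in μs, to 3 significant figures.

16.9 μs

Each queued packet: L/R = 8192/6270000000 = 1.30654 μs.
11 queued → 14.3719 μs.
Plus remaining 15552 bits of current packet: 2.48038 μs.
Queuing delay = 16.9 μs.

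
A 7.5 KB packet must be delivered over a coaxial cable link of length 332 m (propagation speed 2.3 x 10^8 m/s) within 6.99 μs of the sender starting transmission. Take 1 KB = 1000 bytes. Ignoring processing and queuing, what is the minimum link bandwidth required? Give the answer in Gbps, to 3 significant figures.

10.8 Gbps

L = 60000 bits.
Propagation delay = 332 / 2.3e+08 = 1.44348 μs.
Transmission budget = 6.99 − 1.44348 = 5.54652 μs.
R ≥ L / t_tx = 60000 bits / 5.54652e-06 s = 10.8 Gbps.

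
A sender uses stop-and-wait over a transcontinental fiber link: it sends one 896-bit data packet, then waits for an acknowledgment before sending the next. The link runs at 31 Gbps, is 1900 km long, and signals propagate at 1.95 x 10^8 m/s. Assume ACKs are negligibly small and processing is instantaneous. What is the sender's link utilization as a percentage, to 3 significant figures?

0.000148 %

t_tx = L/R = 896/31000000000 = 2.89032e-08 s.
t_prop = 1900000/195000000 = 0.00974359 s; RTT = 0.0194872 s.
Cycle = t_tx + RTT = 0.0194872 s.
Utilization = t_tx / cycle = 2.89032e-08/0.0194872 = 0.000148 %.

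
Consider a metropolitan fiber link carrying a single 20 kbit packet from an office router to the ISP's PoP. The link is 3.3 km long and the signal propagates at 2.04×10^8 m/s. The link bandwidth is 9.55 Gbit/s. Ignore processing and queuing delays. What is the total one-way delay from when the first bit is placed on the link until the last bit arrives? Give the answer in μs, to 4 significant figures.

18.27 μs

L = 20000 bits.
Transmission delay = L/R = 20000 / 9550000000 = 2.09424 μs.
Propagation delay = d/s = 3300 m / 204000000 m/s = 16.1765 μs.
Total = 18.27 μs.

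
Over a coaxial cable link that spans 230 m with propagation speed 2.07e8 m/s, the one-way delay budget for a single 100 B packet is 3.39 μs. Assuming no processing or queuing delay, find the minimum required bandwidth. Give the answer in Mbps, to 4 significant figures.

351.0 Mbps

L = 800 bits.
Propagation delay = 230 / 2.07e+08 = 1.11111 μs.
Transmission budget = 3.39 − 1.11111 = 2.27889 μs.
R ≥ L / t_tx = 800 bits / 2.27889e-06 s = 351.0 Mbps.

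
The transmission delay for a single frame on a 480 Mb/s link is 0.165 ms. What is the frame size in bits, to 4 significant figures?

79200 bits

L = R × t_tx = 480000000 b/s × 0.000165 s = 79200 bits.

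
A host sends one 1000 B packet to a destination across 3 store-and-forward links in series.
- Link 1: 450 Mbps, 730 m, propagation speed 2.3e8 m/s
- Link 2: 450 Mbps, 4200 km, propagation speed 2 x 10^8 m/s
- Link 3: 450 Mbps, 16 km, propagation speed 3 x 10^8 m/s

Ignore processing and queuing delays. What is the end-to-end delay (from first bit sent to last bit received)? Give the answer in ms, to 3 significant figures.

21.1 ms

L = 1000 × 8 = 8000 bits.
Transmission delay per hop = L/R = 8000/450000000 = 0.0177778 ms; 3 hops → 0.0533333 ms.
Propagation delays (d/s per hop): 0.00317391, 21, 0.0533333 ms; sum = 21.0565 ms.
End-to-end = 21.1 ms.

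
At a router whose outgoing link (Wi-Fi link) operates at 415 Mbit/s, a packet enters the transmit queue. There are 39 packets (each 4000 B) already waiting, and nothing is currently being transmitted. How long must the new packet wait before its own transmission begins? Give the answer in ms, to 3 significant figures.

Each queued packet: L/R = 32000/415000000 = 0.0771084 ms.
39 queued → 3.00723 ms.
Queuing delay = 3.01 ms.

3.01 ms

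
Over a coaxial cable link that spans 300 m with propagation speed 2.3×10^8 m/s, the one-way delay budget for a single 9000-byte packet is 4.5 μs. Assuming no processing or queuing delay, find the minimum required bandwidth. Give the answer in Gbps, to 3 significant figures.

L = 72000 bits.
Propagation delay = 300 / 2.3e+08 = 1.30435 μs.
Transmission budget = 4.5 − 1.30435 = 3.19565 μs.
R ≥ L / t_tx = 72000 bits / 3.19565e-06 s = 22.5 Gbps.

22.5 Gbps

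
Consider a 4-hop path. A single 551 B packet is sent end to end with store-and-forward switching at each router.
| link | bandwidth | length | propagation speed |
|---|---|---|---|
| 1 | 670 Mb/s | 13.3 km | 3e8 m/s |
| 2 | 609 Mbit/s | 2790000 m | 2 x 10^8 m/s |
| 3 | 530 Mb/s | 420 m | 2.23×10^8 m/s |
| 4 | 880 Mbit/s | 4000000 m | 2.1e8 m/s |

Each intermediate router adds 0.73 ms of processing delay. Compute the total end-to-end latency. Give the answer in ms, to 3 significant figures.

35.3 ms

L = 551 × 8 = 4408 bits.
Transmission delays (L/R per hop): 0.0065791, 0.0072381, 0.00831698, 0.00500909 ms; sum = 0.0271433 ms.
Propagation delays (d/s per hop): 0.0443333, 13.95, 0.00188341, 19.0476 ms; sum = 33.0438 ms.
Processing at 3 router(s): 3 × 0.73 ms = 2.19 ms.
End-to-end = 35.3 ms.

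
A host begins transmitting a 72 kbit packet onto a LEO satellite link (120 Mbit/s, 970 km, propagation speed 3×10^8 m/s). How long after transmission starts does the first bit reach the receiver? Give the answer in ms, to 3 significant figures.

3.23 ms

First bit experiences only propagation delay: d/s = 970000/300000000 = 3.23 ms.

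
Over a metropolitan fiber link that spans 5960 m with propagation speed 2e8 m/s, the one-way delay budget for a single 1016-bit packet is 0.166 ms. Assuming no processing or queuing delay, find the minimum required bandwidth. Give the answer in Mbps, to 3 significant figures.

7.46 Mbps

Propagation delay = 5960 / 200000000 = 0.0298 ms.
Transmission budget = 0.166 − 0.0298 = 0.1362 ms.
R ≥ L / t_tx = 1016 bits / 0.0001362 s = 7.46 Mbps.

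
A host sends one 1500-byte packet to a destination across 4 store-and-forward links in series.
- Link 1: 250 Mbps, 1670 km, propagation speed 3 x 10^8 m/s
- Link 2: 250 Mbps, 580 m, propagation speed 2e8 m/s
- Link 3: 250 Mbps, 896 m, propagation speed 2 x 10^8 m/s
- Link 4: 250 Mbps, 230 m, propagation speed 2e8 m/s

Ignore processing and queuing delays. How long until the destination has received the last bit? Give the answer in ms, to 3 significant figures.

5.77 ms

L = 1500 × 8 = 12000 bits.
Transmission delay per hop = L/R = 12000/250000000 = 0.048 ms; 4 hops → 0.192 ms.
Propagation delays (d/s per hop): 5.56667, 0.0029, 0.00448, 0.00115 ms; sum = 5.5752 ms.
End-to-end = 5.77 ms.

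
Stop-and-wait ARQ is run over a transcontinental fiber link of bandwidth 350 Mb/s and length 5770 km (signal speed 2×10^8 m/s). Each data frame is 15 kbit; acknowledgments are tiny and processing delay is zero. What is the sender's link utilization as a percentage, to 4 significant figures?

t_tx = L/R = 15000/350000000 = 4.28571e-05 s.
t_prop = 5770000/200000000 = 0.02885 s; RTT = 0.0577 s.
Cycle = t_tx + RTT = 0.0577429 s.
Utilization = t_tx / cycle = 4.28571e-05/0.0577429 = 0.07422 %.

0.07422 %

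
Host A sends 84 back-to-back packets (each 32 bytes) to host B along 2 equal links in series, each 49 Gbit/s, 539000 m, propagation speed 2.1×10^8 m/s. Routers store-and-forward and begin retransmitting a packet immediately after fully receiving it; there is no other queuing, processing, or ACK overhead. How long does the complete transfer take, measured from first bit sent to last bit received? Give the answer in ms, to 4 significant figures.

Per-hop transmission t_tx = L/R = 256/49000000000 = 5.22449e-06 ms.
Per-hop propagation t_prop = 539000/210000000 = 2.56667 ms.
Pipeline fill: first packet needs 2·t_tx to clear all hops; remaining 83 packets each add one t_tx.
Total = (2+84-1)·t_tx + 2·t_prop = 85·5.22449e-06 + 2·2.56667 = 5.134 ms.

5.134 ms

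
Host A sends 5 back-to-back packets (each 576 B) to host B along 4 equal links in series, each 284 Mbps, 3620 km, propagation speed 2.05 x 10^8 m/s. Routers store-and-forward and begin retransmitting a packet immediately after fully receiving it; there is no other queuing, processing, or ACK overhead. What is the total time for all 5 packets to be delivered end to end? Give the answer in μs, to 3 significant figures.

70800 μs

Per-hop transmission t_tx = L/R = 4608/284000000 = 16.2254 μs.
Per-hop propagation t_prop = 3620000/2.05e+08 = 17658.5 μs.
Pipeline fill: first packet needs 4·t_tx to clear all hops; remaining 4 packets each add one t_tx.
Total = (4+5-1)·t_tx + 4·t_prop = 8·16.2254 + 4·17658.5 = 70800 μs.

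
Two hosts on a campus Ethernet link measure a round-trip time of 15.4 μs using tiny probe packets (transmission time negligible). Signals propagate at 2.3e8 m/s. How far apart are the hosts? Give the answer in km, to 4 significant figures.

1.771 km

One-way propagation = RTT/2 = 7.7 μs.
d = s × t = 2.3e+08 × 7.7e-06 = 1.771 km.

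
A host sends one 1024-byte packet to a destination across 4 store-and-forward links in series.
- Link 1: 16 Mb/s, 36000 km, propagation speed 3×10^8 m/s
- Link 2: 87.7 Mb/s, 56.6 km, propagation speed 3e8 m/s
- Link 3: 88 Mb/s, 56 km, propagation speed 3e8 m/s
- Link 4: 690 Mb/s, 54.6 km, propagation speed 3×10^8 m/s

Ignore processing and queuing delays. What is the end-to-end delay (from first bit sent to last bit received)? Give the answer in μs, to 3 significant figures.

121000 μs

L = 1024 × 8 = 8192 bits.
Transmission delays (L/R per hop): 512, 93.4094, 93.0909, 11.8725 μs; sum = 710.373 μs.
Propagation delays (d/s per hop): 120000, 188.667, 186.667, 182 μs; sum = 120557 μs.
End-to-end = 121000 μs.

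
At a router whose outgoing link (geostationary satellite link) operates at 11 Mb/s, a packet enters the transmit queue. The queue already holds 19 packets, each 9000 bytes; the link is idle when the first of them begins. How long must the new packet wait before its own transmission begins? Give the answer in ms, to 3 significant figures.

124 ms

Each queued packet: L/R = 72000/11000000 = 6.54545 ms.
19 queued → 124.364 ms.
Queuing delay = 124 ms.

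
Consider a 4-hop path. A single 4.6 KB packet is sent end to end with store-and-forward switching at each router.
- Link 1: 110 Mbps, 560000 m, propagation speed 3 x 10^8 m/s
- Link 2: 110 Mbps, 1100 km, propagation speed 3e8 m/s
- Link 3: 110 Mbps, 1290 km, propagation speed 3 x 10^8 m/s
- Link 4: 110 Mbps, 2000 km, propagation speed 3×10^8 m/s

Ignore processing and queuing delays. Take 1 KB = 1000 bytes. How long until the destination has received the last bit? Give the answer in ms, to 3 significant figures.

17.8 ms

L = 36800 bits.
Transmission delay per hop = L/R = 36800/110000000 = 0.334545 ms; 4 hops → 1.33818 ms.
Propagation delays (d/s per hop): 1.86667, 3.66667, 4.3, 6.66667 ms; sum = 16.5 ms.
End-to-end = 17.8 ms.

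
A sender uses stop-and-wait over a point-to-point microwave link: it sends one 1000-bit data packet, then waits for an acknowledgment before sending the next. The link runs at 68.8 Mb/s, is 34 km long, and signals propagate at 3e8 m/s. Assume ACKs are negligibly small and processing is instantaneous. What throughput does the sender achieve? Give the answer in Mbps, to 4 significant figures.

t_tx = L/R = 1000/68800000 = 1.45349e-05 s.
t_prop = 34000/300000000 = 0.000113333 s; RTT = 0.000226667 s.
Cycle = t_tx + RTT = 0.000241202 s.
Throughput = L / cycle = 1000 / 0.000241202 = 4.146 Mbps.

4.146 Mbps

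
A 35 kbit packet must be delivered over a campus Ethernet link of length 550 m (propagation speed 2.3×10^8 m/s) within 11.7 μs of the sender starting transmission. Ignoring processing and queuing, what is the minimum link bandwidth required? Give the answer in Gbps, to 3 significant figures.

Propagation delay = 550 / 2.3e+08 = 2.3913 μs.
Transmission budget = 11.7 − 2.3913 = 9.3087 μs.
R ≥ L / t_tx = 35000 bits / 9.3087e-06 s = 3.76 Gbps.

3.76 Gbps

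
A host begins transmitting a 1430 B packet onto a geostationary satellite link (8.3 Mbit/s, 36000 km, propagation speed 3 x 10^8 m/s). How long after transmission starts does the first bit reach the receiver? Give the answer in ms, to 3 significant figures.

120 ms

First bit experiences only propagation delay: d/s = 36000000/300000000 = 120 ms.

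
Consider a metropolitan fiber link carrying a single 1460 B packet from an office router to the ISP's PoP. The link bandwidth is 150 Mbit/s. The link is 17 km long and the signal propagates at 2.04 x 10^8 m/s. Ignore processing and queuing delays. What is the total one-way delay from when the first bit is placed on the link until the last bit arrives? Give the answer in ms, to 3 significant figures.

0.161 ms

L = 1460 × 8 = 11680 bits.
Transmission delay = L/R = 11680 / 150000000 = 0.0778667 ms.
Propagation delay = d/s = 17000 m / 204000000 m/s = 0.0833333 ms.
Total = 0.161 ms.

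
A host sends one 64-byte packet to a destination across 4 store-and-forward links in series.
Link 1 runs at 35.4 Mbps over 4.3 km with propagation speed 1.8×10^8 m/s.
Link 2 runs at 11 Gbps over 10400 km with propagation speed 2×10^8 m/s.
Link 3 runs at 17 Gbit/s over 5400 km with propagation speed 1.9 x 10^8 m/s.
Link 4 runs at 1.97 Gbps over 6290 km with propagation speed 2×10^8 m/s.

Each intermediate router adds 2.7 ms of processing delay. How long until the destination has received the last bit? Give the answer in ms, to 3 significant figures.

L = 64 × 8 = 512 bits.
Transmission delays (L/R per hop): 0.0144633, 4.65455e-05, 3.01176e-05, 0.000259898 ms; sum = 0.0147998 ms.
Propagation delays (d/s per hop): 0.0238889, 52, 28.4211, 31.45 ms; sum = 111.895 ms.
Processing at 3 router(s): 3 × 2.7 ms = 8.1 ms.
End-to-end = 120 ms.

120 ms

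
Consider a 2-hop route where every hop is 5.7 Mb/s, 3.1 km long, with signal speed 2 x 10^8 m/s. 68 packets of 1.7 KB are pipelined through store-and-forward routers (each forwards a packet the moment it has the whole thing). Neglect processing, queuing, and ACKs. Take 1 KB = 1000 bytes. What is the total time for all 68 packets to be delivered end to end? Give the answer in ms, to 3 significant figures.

Per-hop transmission t_tx = L/R = 13600/5700000 = 2.38596 ms.
Per-hop propagation t_prop = 3100/200000000 = 0.0155 ms.
Pipeline fill: first packet needs 2·t_tx to clear all hops; remaining 67 packets each add one t_tx.
Total = (2+68-1)·t_tx + 2·t_prop = 69·2.38596 + 2·0.0155 = 165 ms.

165 ms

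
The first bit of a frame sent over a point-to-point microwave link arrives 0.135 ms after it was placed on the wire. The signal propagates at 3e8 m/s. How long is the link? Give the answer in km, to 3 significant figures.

d = s × t_prop = 300000000 × 0.000135 = 40.5 km.

40.5 km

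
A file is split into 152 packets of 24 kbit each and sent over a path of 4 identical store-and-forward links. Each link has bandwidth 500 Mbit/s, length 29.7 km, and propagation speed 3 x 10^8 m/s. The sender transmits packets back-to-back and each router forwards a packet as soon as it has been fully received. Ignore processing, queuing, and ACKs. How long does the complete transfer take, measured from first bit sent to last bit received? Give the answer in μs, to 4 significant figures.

Per-hop transmission t_tx = L/R = 24000/500000000 = 48 μs.
Per-hop propagation t_prop = 29700/300000000 = 99 μs.
Pipeline fill: first packet needs 4·t_tx to clear all hops; remaining 151 packets each add one t_tx.
Total = (4+152-1)·t_tx + 4·t_prop = 155·48 + 4·99 = 7836 μs.

7836 μs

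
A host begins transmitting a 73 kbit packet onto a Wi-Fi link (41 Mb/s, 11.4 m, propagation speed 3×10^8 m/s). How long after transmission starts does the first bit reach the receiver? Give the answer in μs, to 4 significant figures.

First bit experiences only propagation delay: d/s = 11.4/300000000 = 0.03800 μs.

0.03800 μs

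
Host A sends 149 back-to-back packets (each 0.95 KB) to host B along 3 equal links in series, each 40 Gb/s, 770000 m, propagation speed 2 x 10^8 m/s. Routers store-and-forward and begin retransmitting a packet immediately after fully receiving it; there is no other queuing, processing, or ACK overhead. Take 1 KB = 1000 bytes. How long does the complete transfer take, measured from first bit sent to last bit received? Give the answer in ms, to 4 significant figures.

Per-hop transmission t_tx = L/R = 7600/40000000000 = 0.00019 ms.
Per-hop propagation t_prop = 770000/200000000 = 3.85 ms.
Pipeline fill: first packet needs 3·t_tx to clear all hops; remaining 148 packets each add one t_tx.
Total = (3+149-1)·t_tx + 3·t_prop = 151·0.00019 + 3·3.85 = 11.58 ms.

11.58 ms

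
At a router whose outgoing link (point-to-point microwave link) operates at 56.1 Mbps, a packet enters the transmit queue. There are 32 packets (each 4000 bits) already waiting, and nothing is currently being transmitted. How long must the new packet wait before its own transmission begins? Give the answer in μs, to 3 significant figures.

Each queued packet: L/R = 4000/56100000 = 71.3012 μs.
32 queued → 2281.64 μs.
Queuing delay = 2280 μs.

2280 μs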